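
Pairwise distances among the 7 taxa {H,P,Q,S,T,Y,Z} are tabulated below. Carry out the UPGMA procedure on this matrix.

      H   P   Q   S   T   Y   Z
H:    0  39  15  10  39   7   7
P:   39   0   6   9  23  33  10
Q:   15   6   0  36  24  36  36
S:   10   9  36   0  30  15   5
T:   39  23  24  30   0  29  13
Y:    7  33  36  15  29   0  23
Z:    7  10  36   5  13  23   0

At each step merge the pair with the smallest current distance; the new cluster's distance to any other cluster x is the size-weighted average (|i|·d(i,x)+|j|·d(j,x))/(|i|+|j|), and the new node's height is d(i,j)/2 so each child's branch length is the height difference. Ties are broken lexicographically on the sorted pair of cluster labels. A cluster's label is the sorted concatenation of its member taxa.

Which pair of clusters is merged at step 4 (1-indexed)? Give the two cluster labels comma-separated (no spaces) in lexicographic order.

step 1: merge (S,Z) at d=5; branch lengths S→5/2, Z→5/2; new cluster SZ
  updated: d(H,SZ)=17/2, d(P,SZ)=19/2, d(Q,SZ)=36, d(SZ,T)=43/2, d(SZ,Y)=19
step 2: merge (P,Q) at d=6; branch lengths P→3, Q→3; new cluster PQ
  updated: d(H,PQ)=27, d(PQ,SZ)=91/4, d(PQ,T)=47/2, d(PQ,Y)=69/2
step 3: merge (H,Y) at d=7; branch lengths H→7/2, Y→7/2; new cluster HY
  updated: d(HY,PQ)=123/4, d(HY,SZ)=55/4, d(HY,T)=34
step 4: merge (HY,SZ) at d=55/4; branch lengths HY→27/8, SZ→35/8; new cluster HSYZ
  updated: d(HSYZ,PQ)=107/4, d(HSYZ,T)=111/4
step 5: merge (PQ,T) at d=47/2; branch lengths PQ→35/4, T→47/4; new cluster PQT
  updated: d(HSYZ,PQT)=325/12
step 6: merge (HSYZ,PQT) at d=325/12; branch lengths HSYZ→20/3, PQT→43/24; new cluster HPQSTYZ
final tree: (((H:7/2,Y:7/2):27/8,(S:5/2,Z:5/2):35/8):20/3,((P:3,Q:3):35/4,T:47/4):43/24)
total length: 1313/24

HY,SZ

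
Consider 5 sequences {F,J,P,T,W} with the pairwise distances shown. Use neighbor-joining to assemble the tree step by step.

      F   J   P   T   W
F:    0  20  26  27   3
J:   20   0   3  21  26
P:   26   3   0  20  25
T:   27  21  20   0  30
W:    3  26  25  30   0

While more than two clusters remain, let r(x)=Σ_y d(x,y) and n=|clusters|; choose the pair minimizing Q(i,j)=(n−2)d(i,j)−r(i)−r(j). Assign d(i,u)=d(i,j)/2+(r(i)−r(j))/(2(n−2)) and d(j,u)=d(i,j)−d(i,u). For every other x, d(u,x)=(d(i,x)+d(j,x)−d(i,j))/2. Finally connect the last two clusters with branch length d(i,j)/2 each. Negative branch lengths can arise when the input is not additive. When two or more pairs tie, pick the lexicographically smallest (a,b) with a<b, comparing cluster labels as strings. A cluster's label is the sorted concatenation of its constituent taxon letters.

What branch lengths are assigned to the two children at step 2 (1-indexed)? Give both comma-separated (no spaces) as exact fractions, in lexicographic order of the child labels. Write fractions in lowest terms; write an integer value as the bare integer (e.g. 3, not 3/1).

iteration 1: select F,W (d=3, Q=-151); attach at lengths (1/6, 17/6); label the merged cluster FW
  updated: d(FW,J)=43/2, d(FW,P)=24, d(FW,T)=27
iteration 2: select FW,T (d=27, Q=-173/2); attach at lengths (117/8, 99/8); label the merged cluster FTW
  updated: d(FTW,J)=31/4, d(FTW,P)=17/2
iteration 3: select FTW,J (d=31/4, Q=-77/4); attach at lengths (53/8, 9/8); label the merged cluster FJTW
  updated: d(FJTW,P)=15/8
iteration 4: select FJTW,P (d=15/8); attach at lengths (15/16, 15/16); label the merged cluster FJPTW
final tree: ((((F:1/6,W:17/6):117/8,T:99/8):53/8,J:9/8):15/16,P:15/16)
total length: 317/8

117/8,99/8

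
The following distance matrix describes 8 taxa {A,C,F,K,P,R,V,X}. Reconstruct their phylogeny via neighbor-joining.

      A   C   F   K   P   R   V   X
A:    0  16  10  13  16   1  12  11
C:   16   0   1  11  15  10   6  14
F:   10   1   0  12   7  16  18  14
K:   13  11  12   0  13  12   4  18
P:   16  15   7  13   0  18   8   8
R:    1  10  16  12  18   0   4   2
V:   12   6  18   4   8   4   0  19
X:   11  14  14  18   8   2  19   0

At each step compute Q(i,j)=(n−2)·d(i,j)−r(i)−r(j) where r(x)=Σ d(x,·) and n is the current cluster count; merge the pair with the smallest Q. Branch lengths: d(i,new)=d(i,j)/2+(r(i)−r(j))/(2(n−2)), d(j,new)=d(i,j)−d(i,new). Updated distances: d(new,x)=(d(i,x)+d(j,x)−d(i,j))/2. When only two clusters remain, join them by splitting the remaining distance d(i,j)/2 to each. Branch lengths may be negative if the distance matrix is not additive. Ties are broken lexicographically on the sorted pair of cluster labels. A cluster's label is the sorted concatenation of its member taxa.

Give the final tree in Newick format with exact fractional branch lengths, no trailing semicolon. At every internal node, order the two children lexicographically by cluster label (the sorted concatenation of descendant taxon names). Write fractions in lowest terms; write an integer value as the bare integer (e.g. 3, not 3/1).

((((A:25/8,(R:-6/5,X:16/5):15/8):153/32,(C:1/12,F:11/12):159/32):21/32,(K:25/8,V:7/8):97/32):175/64,P:175/64)

1. join C+F (d=1, Q=-145) ⇒ CF; edges |C|=1/12, |F|=11/12
  updated: d(A,CF)=25/2, d(CF,K)=11, d(CF,P)=21/2, d(CF,R)=25/2, d(CF,V)=23/2, d(CF,X)=27/2
2. join R+X (d=2, Q=-111) ⇒ RX; edges |R|=-6/5, |X|=16/5
  updated: d(A,RX)=5, d(CF,RX)=12, d(K,RX)=14, d(P,RX)=12, d(RX,V)=21/2
3. join A+RX (d=5, Q=-92) ⇒ ARX; edges |A|=25/8, |RX|=15/8
  updated: d(ARX,CF)=39/4, d(ARX,K)=11, d(ARX,P)=23/2, d(ARX,V)=35/4
4. join K+V (d=4, Q=-237/4) ⇒ KV; edges |K|=25/8, |V|=7/8
  updated: d(ARX,KV)=63/8, d(CF,KV)=37/4, d(KV,P)=17/2
5. join ARX+CF (d=39/4, Q=-313/8) ⇒ ACFRX; edges |ARX|=153/32, |CF|=159/32
  updated: d(ACFRX,KV)=59/16, d(ACFRX,P)=49/8
6. join ACFRX+KV (d=59/16, Q=-293/16) ⇒ ACFKRVX; edges |ACFRX|=21/32, |KV|=97/32
  updated: d(ACFKRVX,P)=175/32
7. join ACFKRVX+P (d=175/32) ⇒ ACFKPRVX; edges |ACFKRVX|=175/64, |P|=175/64
final tree: ((((A:25/8,(R:-6/5,X:16/5):15/8):153/32,(C:1/12,F:11/12):159/32):21/32,(K:25/8,V:7/8):97/32):175/64,P:175/64)
total length: 989/32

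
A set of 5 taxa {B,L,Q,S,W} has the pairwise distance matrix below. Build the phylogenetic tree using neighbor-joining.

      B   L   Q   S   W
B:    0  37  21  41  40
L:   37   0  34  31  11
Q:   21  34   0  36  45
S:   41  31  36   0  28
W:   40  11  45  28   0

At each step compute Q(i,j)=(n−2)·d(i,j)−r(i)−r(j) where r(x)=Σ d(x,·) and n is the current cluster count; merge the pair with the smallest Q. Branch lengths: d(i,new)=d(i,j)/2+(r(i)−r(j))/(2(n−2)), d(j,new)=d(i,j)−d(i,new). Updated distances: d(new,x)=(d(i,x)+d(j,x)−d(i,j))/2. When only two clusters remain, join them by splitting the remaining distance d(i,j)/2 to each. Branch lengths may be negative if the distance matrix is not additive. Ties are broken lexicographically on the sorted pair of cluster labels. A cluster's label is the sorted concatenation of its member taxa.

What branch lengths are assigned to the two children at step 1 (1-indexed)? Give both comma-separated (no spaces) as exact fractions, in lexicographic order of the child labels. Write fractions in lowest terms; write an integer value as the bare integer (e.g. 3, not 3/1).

1. join B+Q (d=21, Q=-212) ⇒ BQ; edges |B|=11, |Q|=10
  updated: d(BQ,L)=25, d(BQ,S)=28, d(BQ,W)=32
2. join BQ+S (d=28, Q=-116) ⇒ BQS; edges |BQ|=27/2, |S|=29/2
  updated: d(BQS,L)=14, d(BQS,W)=16
3. join BQS+L (d=14, Q=-41) ⇒ BLQS; edges |BQS|=19/2, |L|=9/2
  updated: d(BLQS,W)=13/2
4. join BLQS+W (d=13/2) ⇒ BLQSW; edges |BLQS|=13/4, |W|=13/4
final tree: ((((B:11,Q:10):27/2,S:29/2):19/2,L:9/2):13/4,W:13/4)
total length: 139/2

11,10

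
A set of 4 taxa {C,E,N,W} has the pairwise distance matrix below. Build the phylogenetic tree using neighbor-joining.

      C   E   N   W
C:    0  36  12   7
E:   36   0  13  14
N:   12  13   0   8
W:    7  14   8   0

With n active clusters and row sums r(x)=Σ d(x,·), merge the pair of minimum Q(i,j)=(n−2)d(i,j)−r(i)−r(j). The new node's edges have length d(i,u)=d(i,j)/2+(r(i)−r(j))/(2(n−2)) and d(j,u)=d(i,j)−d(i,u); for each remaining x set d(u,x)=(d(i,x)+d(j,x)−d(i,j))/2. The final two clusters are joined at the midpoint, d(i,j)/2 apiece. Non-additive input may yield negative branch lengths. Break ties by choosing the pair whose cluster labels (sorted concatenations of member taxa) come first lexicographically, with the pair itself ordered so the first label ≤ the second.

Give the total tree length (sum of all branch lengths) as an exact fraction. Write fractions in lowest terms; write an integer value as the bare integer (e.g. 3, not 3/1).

step 1: merge (C,W) at d=7, Q=-70; branch lengths C→10, W→-3; new cluster CW
  updated: d(CW,E)=43/2, d(CW,N)=13/2
step 2: merge (CW,E) at d=43/2, Q=-41; branch lengths CW→15/2, E→14; new cluster CEW
  updated: d(CEW,N)=-1
step 3: merge (CEW,N) at d=-1; branch lengths CEW→-1/2, N→-1/2; new cluster CENW
final tree: (((C:10,W:-3):15/2,E:14):-1/2,N:-1/2)
total length: 55/2

55/2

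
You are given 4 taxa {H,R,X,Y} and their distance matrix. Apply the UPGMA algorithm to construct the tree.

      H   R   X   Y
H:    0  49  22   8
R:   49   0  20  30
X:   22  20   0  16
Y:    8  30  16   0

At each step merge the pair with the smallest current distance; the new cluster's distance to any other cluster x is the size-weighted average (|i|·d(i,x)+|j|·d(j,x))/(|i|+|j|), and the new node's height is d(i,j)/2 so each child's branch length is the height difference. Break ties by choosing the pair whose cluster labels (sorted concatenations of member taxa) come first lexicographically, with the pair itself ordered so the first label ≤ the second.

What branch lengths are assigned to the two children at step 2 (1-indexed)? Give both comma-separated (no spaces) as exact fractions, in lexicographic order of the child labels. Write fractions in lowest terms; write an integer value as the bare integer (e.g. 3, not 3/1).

step 1: merge (H,Y) at d=8; branch lengths H→4, Y→4; new cluster HY
  updated: d(HY,R)=79/2, d(HY,X)=19
step 2: merge (HY,X) at d=19; branch lengths HY→11/2, X→19/2; new cluster HXY
  updated: d(HXY,R)=33
step 3: merge (HXY,R) at d=33; branch lengths HXY→7, R→33/2; new cluster HRXY
final tree: (((H:4,Y:4):11/2,X:19/2):7,R:33/2)
total length: 93/2

11/2,19/2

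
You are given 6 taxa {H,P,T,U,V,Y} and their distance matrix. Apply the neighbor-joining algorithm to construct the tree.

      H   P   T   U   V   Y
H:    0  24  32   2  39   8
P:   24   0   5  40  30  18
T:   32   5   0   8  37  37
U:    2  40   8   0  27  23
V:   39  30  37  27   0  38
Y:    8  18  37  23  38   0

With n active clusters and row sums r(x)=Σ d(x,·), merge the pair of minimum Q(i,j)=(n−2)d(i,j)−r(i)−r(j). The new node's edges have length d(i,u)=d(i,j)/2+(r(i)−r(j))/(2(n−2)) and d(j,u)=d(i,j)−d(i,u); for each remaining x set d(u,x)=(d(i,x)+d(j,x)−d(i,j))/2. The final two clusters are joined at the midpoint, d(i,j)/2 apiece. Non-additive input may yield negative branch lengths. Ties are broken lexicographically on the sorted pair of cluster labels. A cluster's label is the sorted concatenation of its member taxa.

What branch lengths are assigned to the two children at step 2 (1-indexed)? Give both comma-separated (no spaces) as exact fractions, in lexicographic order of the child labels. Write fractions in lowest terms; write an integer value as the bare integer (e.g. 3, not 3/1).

1. join P+T (d=5, Q=-216) ⇒ PT; edges |P|=9/4, |T|=11/4
  updated: d(H,PT)=51/2, d(PT,U)=43/2, d(PT,V)=31, d(PT,Y)=25
2. join PT+V (d=31, Q=-145) ⇒ PTV; edges |PT|=61/6, |V|=125/6
  updated: d(H,PTV)=67/4, d(PTV,U)=35/4, d(PTV,Y)=16
3. join H+Y (d=8, Q=-231/4) ⇒ HY; edges |H|=-17/16, |Y|=145/16
  updated: d(HY,PTV)=99/8, d(HY,U)=17/2
4. join HY+PTV (d=99/8, Q=-237/8) ⇒ HPTVY; edges |HY|=97/16, |PTV|=101/16
  updated: d(HPTVY,U)=39/16
5. join HPTVY+U (d=39/16) ⇒ HPTUVY; edges |HPTVY|=39/32, |U|=39/32
final tree: (((H:-17/16,Y:145/16):97/16,((P:9/4,T:11/4):61/6,V:125/6):101/16):39/32,U:39/32)
total length: 941/16

61/6,125/6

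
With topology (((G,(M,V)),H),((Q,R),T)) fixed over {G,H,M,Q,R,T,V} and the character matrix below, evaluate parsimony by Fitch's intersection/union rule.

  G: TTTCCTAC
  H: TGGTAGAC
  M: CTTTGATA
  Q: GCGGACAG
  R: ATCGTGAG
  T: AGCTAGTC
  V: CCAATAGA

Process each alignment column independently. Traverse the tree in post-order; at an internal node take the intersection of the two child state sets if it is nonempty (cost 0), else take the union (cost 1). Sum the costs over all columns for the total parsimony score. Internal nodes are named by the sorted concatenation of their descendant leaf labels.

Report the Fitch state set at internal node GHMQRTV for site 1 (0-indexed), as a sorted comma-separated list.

G,T

MV@0: {C} ∩ {C} = {C} (intersection, +0)
GMV@0: {T} ∪ {C} = {C,T} (union, +1)
GHMV@0: {C,T} ∩ {T} = {T} (intersection, +0)
QR@0: {G} ∪ {A} = {A,G} (union, +1)
QRT@0: {A,G} ∩ {A} = {A} (intersection, +0)
GHMQRTV@0: {T} ∪ {A} = {A,T} (union, +1)
MV@1: {T} ∪ {C} = {C,T} (union, +1)
GMV@1: {T} ∩ {C,T} = {T} (intersection, +0)
GHMV@1: {T} ∪ {G} = {G,T} (union, +1)
QR@1: {C} ∪ {T} = {C,T} (union, +1)
QRT@1: {C,T} ∪ {G} = {C,G,T} (union, +1)
GHMQRTV@1: {G,T} ∩ {C,G,T} = {G,T} (intersection, +0)
MV@2: {T} ∪ {A} = {A,T} (union, +1)
GMV@2: {T} ∩ {A,T} = {T} (intersection, +0)
GHMV@2: {T} ∪ {G} = {G,T} (union, +1)
QR@2: {G} ∪ {C} = {C,G} (union, +1)
QRT@2: {C,G} ∩ {C} = {C} (intersection, +0)
GHMQRTV@2: {G,T} ∪ {C} = {C,G,T} (union, +1)
MV@3: {T} ∪ {A} = {A,T} (union, +1)
GMV@3: {C} ∪ {A,T} = {A,C,T} (union, +1)
GHMV@3: {A,C,T} ∩ {T} = {T} (intersection, +0)
QR@3: {G} ∩ {G} = {G} (intersection, +0)
QRT@3: {G} ∪ {T} = {G,T} (union, +1)
GHMQRTV@3: {T} ∩ {G,T} = {T} (intersection, +0)
MV@4: {G} ∪ {T} = {G,T} (union, +1)
GMV@4: {C} ∪ {G,T} = {C,G,T} (union, +1)
GHMV@4: {C,G,T} ∪ {A} = {A,C,G,T} (union, +1)
QR@4: {A} ∪ {T} = {A,T} (union, +1)
QRT@4: {A,T} ∩ {A} = {A} (intersection, +0)
GHMQRTV@4: {A,C,G,T} ∩ {A} = {A} (intersection, +0)
MV@5: {A} ∩ {A} = {A} (intersection, +0)
GMV@5: {T} ∪ {A} = {A,T} (union, +1)
GHMV@5: {A,T} ∪ {G} = {A,G,T} (union, +1)
QR@5: {C} ∪ {G} = {C,G} (union, +1)
QRT@5: {C,G} ∩ {G} = {G} (intersection, +0)
GHMQRTV@5: {A,G,T} ∩ {G} = {G} (intersection, +0)
MV@6: {T} ∪ {G} = {G,T} (union, +1)
GMV@6: {A} ∪ {G,T} = {A,G,T} (union, +1)
GHMV@6: {A,G,T} ∩ {A} = {A} (intersection, +0)
QR@6: {A} ∩ {A} = {A} (intersection, +0)
QRT@6: {A} ∪ {T} = {A,T} (union, +1)
GHMQRTV@6: {A} ∩ {A,T} = {A} (intersection, +0)
MV@7: {A} ∩ {A} = {A} (intersection, +0)
GMV@7: {C} ∪ {A} = {A,C} (union, +1)
GHMV@7: {A,C} ∩ {C} = {C} (intersection, +0)
QR@7: {G} ∩ {G} = {G} (intersection, +0)
QRT@7: {G} ∪ {C} = {C,G} (union, +1)
GHMQRTV@7: {C} ∩ {C,G} = {C} (intersection, +0)
per-site changes: [3, 4, 4, 3, 4, 3, 3, 2]; total = 26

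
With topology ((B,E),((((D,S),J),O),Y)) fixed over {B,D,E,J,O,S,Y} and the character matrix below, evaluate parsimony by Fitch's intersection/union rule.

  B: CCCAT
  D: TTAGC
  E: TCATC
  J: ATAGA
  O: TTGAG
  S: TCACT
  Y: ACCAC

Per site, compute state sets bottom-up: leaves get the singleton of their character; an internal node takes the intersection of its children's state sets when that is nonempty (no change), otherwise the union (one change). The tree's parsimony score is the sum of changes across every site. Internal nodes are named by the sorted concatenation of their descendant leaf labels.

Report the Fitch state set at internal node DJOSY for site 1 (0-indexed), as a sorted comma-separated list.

C,T

[col 0] BE: children B:{C}, E:{T} ∪→ {C,T}; cost 1
[col 0] DS: children D:{T}, S:{T} ∩→ {T}; cost 0
[col 0] DJS: children DS:{T}, J:{A} ∪→ {A,T}; cost 1
[col 0] DJOS: children DJS:{A,T}, O:{T} ∩→ {T}; cost 0
[col 0] DJOSY: children DJOS:{T}, Y:{A} ∪→ {A,T}; cost 1
[col 0] BDEJOSY: children BE:{C,T}, DJOSY:{A,T} ∩→ {T}; cost 0
[col 1] BE: children B:{C}, E:{C} ∩→ {C}; cost 0
[col 1] DS: children D:{T}, S:{C} ∪→ {C,T}; cost 1
[col 1] DJS: children DS:{C,T}, J:{T} ∩→ {T}; cost 0
[col 1] DJOS: children DJS:{T}, O:{T} ∩→ {T}; cost 0
[col 1] DJOSY: children DJOS:{T}, Y:{C} ∪→ {C,T}; cost 1
[col 1] BDEJOSY: children BE:{C}, DJOSY:{C,T} ∩→ {C}; cost 0
[col 2] BE: children B:{C}, E:{A} ∪→ {A,C}; cost 1
[col 2] DS: children D:{A}, S:{A} ∩→ {A}; cost 0
[col 2] DJS: children DS:{A}, J:{A} ∩→ {A}; cost 0
[col 2] DJOS: children DJS:{A}, O:{G} ∪→ {A,G}; cost 1
[col 2] DJOSY: children DJOS:{A,G}, Y:{C} ∪→ {A,C,G}; cost 1
[col 2] BDEJOSY: children BE:{A,C}, DJOSY:{A,C,G} ∩→ {A,C}; cost 0
[col 3] BE: children B:{A}, E:{T} ∪→ {A,T}; cost 1
[col 3] DS: children D:{G}, S:{C} ∪→ {C,G}; cost 1
[col 3] DJS: children DS:{C,G}, J:{G} ∩→ {G}; cost 0
[col 3] DJOS: children DJS:{G}, O:{A} ∪→ {A,G}; cost 1
[col 3] DJOSY: children DJOS:{A,G}, Y:{A} ∩→ {A}; cost 0
[col 3] BDEJOSY: children BE:{A,T}, DJOSY:{A} ∩→ {A}; cost 0
[col 4] BE: children B:{T}, E:{C} ∪→ {C,T}; cost 1
[col 4] DS: children D:{C}, S:{T} ∪→ {C,T}; cost 1
[col 4] DJS: children DS:{C,T}, J:{A} ∪→ {A,C,T}; cost 1
[col 4] DJOS: children DJS:{A,C,T}, O:{G} ∪→ {A,C,G,T}; cost 1
[col 4] DJOSY: children DJOS:{A,C,G,T}, Y:{C} ∩→ {C}; cost 0
[col 4] BDEJOSY: children BE:{C,T}, DJOSY:{C} ∩→ {C}; cost 0
per-site changes: [3, 2, 3, 3, 4]; total = 15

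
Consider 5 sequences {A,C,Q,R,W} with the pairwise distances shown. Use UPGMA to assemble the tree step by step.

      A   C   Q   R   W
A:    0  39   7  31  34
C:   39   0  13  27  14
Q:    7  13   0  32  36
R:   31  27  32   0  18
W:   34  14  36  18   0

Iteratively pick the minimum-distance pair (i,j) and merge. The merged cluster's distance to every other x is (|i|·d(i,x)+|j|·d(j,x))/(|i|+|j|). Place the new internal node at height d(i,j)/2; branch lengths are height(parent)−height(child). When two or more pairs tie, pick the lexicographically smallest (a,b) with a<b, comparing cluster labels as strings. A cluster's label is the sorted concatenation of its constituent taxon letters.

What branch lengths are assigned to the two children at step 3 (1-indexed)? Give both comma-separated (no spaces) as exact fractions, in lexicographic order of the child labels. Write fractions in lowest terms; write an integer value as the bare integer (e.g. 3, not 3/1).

17/4,45/4

1. join A+Q (d=7) ⇒ AQ; edges |A|=7/2, |Q|=7/2
  updated: d(AQ,C)=26, d(AQ,R)=63/2, d(AQ,W)=35
2. join C+W (d=14) ⇒ CW; edges |C|=7, |W|=7
  updated: d(AQ,CW)=61/2, d(CW,R)=45/2
3. join CW+R (d=45/2) ⇒ CRW; edges |CW|=17/4, |R|=45/4
  updated: d(AQ,CRW)=185/6
4. join AQ+CRW (d=185/6) ⇒ ACQRW; edges |AQ|=143/12, |CRW|=25/6
final tree: ((A:7/2,Q:7/2):143/12,((C:7,W:7):17/4,R:45/4):25/6)
total length: 631/12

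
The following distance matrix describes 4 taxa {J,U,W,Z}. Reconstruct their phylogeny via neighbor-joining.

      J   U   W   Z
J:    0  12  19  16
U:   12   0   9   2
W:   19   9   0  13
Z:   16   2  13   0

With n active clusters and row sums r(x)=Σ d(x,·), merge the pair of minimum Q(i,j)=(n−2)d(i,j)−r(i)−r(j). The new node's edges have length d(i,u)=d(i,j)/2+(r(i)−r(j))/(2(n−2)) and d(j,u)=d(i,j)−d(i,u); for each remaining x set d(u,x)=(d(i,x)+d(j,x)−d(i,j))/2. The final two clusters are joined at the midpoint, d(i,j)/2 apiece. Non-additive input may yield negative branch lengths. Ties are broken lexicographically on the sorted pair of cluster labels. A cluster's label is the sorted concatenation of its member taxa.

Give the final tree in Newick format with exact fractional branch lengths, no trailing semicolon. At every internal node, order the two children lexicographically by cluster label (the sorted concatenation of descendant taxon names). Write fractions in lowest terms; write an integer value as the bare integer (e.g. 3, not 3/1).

(((J:11,W:8):2,U:-1):3/2,Z:3/2)

iteration 1: select J,W (d=19, Q=-50); attach at lengths (11, 8); label the merged cluster JW
  updated: d(JW,U)=1, d(JW,Z)=5
iteration 2: select JW,U (d=1, Q=-8); attach at lengths (2, -1); label the merged cluster JUW
  updated: d(JUW,Z)=3
iteration 3: select JUW,Z (d=3); attach at lengths (3/2, 3/2); label the merged cluster JUWZ
final tree: (((J:11,W:8):2,U:-1):3/2,Z:3/2)
total length: 23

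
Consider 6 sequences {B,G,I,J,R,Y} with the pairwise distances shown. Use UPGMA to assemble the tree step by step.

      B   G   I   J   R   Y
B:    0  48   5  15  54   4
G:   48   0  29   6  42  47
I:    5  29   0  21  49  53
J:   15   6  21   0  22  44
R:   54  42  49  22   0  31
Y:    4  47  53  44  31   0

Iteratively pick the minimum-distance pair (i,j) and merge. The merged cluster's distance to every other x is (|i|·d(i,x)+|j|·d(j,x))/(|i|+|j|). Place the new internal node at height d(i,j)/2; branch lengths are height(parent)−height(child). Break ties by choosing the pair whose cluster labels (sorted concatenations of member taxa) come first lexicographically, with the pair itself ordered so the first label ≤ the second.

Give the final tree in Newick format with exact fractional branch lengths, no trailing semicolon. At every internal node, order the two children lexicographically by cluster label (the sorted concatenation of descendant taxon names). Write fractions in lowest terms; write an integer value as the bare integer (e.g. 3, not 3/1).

iteration 1: select B,Y (d=4); attach at lengths (2, 2); label the merged cluster BY
  updated: d(BY,G)=95/2, d(BY,I)=29, d(BY,J)=59/2, d(BY,R)=85/2
iteration 2: select G,J (d=6); attach at lengths (3, 3); label the merged cluster GJ
  updated: d(BY,GJ)=77/2, d(GJ,I)=25, d(GJ,R)=32
iteration 3: select GJ,I (d=25); attach at lengths (19/2, 25/2); label the merged cluster GIJ
  updated: d(BY,GIJ)=106/3, d(GIJ,R)=113/3
iteration 4: select BY,GIJ (d=106/3); attach at lengths (47/3, 31/6); label the merged cluster BGIJY
  updated: d(BGIJY,R)=198/5
iteration 5: select BGIJY,R (d=198/5); attach at lengths (32/15, 99/5); label the merged cluster BGIJRY
final tree: (((B:2,Y:2):47/3,((G:3,J:3):19/2,I:25/2):31/6):32/15,R:99/5)
total length: 2243/30

(((B:2,Y:2):47/3,((G:3,J:3):19/2,I:25/2):31/6):32/15,R:99/5)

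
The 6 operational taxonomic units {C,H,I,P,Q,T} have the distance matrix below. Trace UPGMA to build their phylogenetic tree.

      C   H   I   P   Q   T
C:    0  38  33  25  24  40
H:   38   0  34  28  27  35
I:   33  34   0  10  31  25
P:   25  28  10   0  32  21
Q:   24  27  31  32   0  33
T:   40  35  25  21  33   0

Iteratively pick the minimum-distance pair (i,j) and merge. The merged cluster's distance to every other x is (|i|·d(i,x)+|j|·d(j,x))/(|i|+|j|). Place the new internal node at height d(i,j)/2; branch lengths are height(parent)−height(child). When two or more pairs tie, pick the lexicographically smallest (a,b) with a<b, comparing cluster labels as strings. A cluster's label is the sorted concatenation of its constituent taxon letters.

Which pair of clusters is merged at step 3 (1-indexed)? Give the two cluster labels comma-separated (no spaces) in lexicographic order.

step 1: merge (I,P) at d=10; branch lengths I→5, P→5; new cluster IP
  updated: d(C,IP)=29, d(H,IP)=31, d(IP,Q)=63/2, d(IP,T)=23
step 2: merge (IP,T) at d=23; branch lengths IP→13/2, T→23/2; new cluster IPT
  updated: d(C,IPT)=98/3, d(H,IPT)=97/3, d(IPT,Q)=32
step 3: merge (C,Q) at d=24; branch lengths C→12, Q→12; new cluster CQ
  updated: d(CQ,H)=65/2, d(CQ,IPT)=97/3
step 4: merge (CQ,IPT) at d=97/3; branch lengths CQ→25/6, IPT→14/3; new cluster CIPQT
  updated: d(CIPQT,H)=162/5
step 5: merge (CIPQT,H) at d=162/5; branch lengths CIPQT→1/30, H→81/5; new cluster CHIPQT
final tree: (((C:12,Q:12):25/6,((I:5,P:5):13/2,T:23/2):14/3):1/30,H:81/5)
total length: 1156/15

C,Q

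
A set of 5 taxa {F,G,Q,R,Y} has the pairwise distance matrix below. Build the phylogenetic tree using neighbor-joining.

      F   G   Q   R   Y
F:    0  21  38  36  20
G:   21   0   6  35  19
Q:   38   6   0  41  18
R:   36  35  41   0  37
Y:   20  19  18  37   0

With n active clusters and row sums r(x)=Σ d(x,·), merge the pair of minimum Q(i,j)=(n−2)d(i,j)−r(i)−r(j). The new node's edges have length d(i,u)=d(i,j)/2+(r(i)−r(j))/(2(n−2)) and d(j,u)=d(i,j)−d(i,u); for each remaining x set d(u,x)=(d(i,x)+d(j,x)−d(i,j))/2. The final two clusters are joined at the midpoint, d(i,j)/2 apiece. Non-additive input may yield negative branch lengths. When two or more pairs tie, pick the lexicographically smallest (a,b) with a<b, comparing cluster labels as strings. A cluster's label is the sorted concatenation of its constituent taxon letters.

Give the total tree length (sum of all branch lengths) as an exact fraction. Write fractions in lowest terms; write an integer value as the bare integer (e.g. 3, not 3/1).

step 1: merge (G,Q) at d=6, Q=-166; branch lengths G→-2/3, Q→20/3; new cluster GQ
  updated: d(F,GQ)=53/2, d(GQ,R)=35, d(GQ,Y)=31/2
step 2: merge (F,R) at d=36, Q=-237/2; branch lengths F→93/8, R→195/8; new cluster FR
  updated: d(FR,GQ)=51/4, d(FR,Y)=21/2
step 3: merge (FR,GQ) at d=51/4, Q=-155/4; branch lengths FR→31/8, GQ→71/8; new cluster FGQR
  updated: d(FGQR,Y)=53/8
step 4: merge (FGQR,Y) at d=53/8; branch lengths FGQR→53/16, Y→53/16; new cluster FGQRY
final tree: (((F:93/8,R:195/8):31/8,(G:-2/3,Q:20/3):71/8):53/16,Y:53/16)
total length: 491/8

491/8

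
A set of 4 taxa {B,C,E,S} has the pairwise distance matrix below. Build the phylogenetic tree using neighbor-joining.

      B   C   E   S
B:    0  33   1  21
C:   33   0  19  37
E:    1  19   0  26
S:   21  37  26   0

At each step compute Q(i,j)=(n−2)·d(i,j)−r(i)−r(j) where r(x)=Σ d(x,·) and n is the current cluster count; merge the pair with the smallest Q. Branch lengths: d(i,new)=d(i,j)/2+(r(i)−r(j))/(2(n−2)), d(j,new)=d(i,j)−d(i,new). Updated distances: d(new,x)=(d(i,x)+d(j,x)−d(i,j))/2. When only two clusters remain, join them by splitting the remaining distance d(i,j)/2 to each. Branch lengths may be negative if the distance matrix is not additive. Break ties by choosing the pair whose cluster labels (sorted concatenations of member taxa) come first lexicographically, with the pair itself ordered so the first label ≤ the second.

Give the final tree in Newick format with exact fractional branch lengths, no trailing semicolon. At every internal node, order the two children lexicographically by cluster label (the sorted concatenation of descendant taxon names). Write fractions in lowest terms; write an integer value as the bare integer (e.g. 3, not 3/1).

(((B:11/4,E:-7/4):23/4,C:79/4):69/8,S:69/8)

iteration 1: select B,E (d=1, Q=-99); attach at lengths (11/4, -7/4); label the merged cluster BE
  updated: d(BE,C)=51/2, d(BE,S)=23
iteration 2: select BE,C (d=51/2, Q=-171/2); attach at lengths (23/4, 79/4); label the merged cluster BCE
  updated: d(BCE,S)=69/4
iteration 3: select BCE,S (d=69/4); attach at lengths (69/8, 69/8); label the merged cluster BCES
final tree: (((B:11/4,E:-7/4):23/4,C:79/4):69/8,S:69/8)
total length: 175/4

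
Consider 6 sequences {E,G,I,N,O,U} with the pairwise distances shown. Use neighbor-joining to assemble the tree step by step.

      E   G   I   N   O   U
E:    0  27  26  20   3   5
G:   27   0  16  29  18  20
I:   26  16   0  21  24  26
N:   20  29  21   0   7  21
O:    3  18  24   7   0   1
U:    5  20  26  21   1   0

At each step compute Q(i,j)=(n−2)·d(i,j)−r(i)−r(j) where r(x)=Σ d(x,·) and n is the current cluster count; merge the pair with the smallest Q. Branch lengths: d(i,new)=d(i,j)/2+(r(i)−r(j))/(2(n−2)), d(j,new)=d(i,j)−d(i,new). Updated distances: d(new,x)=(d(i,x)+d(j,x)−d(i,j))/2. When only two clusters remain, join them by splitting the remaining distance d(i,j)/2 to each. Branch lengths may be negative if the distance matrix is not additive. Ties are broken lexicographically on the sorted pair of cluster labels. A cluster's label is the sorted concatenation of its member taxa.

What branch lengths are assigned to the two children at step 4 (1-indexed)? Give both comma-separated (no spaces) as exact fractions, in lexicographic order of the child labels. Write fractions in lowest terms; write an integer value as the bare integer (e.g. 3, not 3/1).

iteration 1: select G,I (d=16, Q=-159); attach at lengths (61/8, 67/8); label the merged cluster GI
  updated: d(E,GI)=37/2, d(GI,N)=17, d(GI,O)=13, d(GI,U)=15
iteration 2: select GI,N (d=17, Q=-155/2); attach at lengths (33/4, 35/4); label the merged cluster GIN
  updated: d(E,GIN)=43/4, d(GIN,O)=3/2, d(GIN,U)=19/2
iteration 3: select E,U (d=5, Q=-97/4); attach at lengths (53/16, 27/16); label the merged cluster EU
  updated: d(EU,GIN)=61/8, d(EU,O)=-1/2
iteration 4: select EU,GIN (d=61/8, Q=-69/8); attach at lengths (45/16, 77/16); label the merged cluster EGINU
  updated: d(EGINU,O)=-53/16
iteration 5: select EGINU,O (d=-53/16); attach at lengths (-53/32, -53/32); label the merged cluster EGINOU
final tree: (((E:53/16,U:27/16):45/16,((G:61/8,I:67/8):33/4,N:35/4):77/16):-53/32,O:-53/32)
total length: 677/16

45/16,77/16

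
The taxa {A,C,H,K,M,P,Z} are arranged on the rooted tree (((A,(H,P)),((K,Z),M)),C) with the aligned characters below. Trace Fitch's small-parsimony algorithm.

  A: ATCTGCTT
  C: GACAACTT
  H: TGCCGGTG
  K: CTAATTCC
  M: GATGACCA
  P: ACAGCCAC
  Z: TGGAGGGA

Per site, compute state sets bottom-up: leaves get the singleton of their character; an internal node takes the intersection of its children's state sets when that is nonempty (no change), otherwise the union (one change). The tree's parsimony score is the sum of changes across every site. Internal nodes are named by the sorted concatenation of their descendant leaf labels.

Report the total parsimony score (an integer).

31

site 0, node HP: H={T} ∪ P={A} → {A,T} (+1)
site 0, node AHP: A={A} ∩ HP={A,T} → {A} (+0)
site 0, node KZ: K={C} ∪ Z={T} → {C,T} (+1)
site 0, node KMZ: KZ={C,T} ∪ M={G} → {C,G,T} (+1)
site 0, node AHKMPZ: AHP={A} ∪ KMZ={C,G,T} → {A,C,G,T} (+1)
site 0, node ACHKMPZ: AHKMPZ={A,C,G,T} ∩ C={G} → {G} (+0)
site 1, node HP: H={G} ∪ P={C} → {C,G} (+1)
site 1, node AHP: A={T} ∪ HP={C,G} → {C,G,T} (+1)
site 1, node KZ: K={T} ∪ Z={G} → {G,T} (+1)
site 1, node KMZ: KZ={G,T} ∪ M={A} → {A,G,T} (+1)
site 1, node AHKMPZ: AHP={C,G,T} ∩ KMZ={A,G,T} → {G,T} (+0)
site 1, node ACHKMPZ: AHKMPZ={G,T} ∪ C={A} → {A,G,T} (+1)
site 2, node HP: H={C} ∪ P={A} → {A,C} (+1)
site 2, node AHP: A={C} ∩ HP={A,C} → {C} (+0)
site 2, node KZ: K={A} ∪ Z={G} → {A,G} (+1)
site 2, node KMZ: KZ={A,G} ∪ M={T} → {A,G,T} (+1)
site 2, node AHKMPZ: AHP={C} ∪ KMZ={A,G,T} → {A,C,G,T} (+1)
site 2, node ACHKMPZ: AHKMPZ={A,C,G,T} ∩ C={C} → {C} (+0)
site 3, node HP: H={C} ∪ P={G} → {C,G} (+1)
site 3, node AHP: A={T} ∪ HP={C,G} → {C,G,T} (+1)
site 3, node KZ: K={A} ∩ Z={A} → {A} (+0)
site 3, node KMZ: KZ={A} ∪ M={G} → {A,G} (+1)
site 3, node AHKMPZ: AHP={C,G,T} ∩ KMZ={A,G} → {G} (+0)
site 3, node ACHKMPZ: AHKMPZ={G} ∪ C={A} → {A,G} (+1)
site 4, node HP: H={G} ∪ P={C} → {C,G} (+1)
site 4, node AHP: A={G} ∩ HP={C,G} → {G} (+0)
site 4, node KZ: K={T} ∪ Z={G} → {G,T} (+1)
site 4, node KMZ: KZ={G,T} ∪ M={A} → {A,G,T} (+1)
site 4, node AHKMPZ: AHP={G} ∩ KMZ={A,G,T} → {G} (+0)
site 4, node ACHKMPZ: AHKMPZ={G} ∪ C={A} → {A,G} (+1)
site 5, node HP: H={G} ∪ P={C} → {C,G} (+1)
site 5, node AHP: A={C} ∩ HP={C,G} → {C} (+0)
site 5, node KZ: K={T} ∪ Z={G} → {G,T} (+1)
site 5, node KMZ: KZ={G,T} ∪ M={C} → {C,G,T} (+1)
site 5, node AHKMPZ: AHP={C} ∩ KMZ={C,G,T} → {C} (+0)
site 5, node ACHKMPZ: AHKMPZ={C} ∩ C={C} → {C} (+0)
site 6, node HP: H={T} ∪ P={A} → {A,T} (+1)
site 6, node AHP: A={T} ∩ HP={A,T} → {T} (+0)
site 6, node KZ: K={C} ∪ Z={G} → {C,G} (+1)
site 6, node KMZ: KZ={C,G} ∩ M={C} → {C} (+0)
site 6, node AHKMPZ: AHP={T} ∪ KMZ={C} → {C,T} (+1)
site 6, node ACHKMPZ: AHKMPZ={C,T} ∩ C={T} → {T} (+0)
site 7, node HP: H={G} ∪ P={C} → {C,G} (+1)
site 7, node AHP: A={T} ∪ HP={C,G} → {C,G,T} (+1)
site 7, node KZ: K={C} ∪ Z={A} → {A,C} (+1)
site 7, node KMZ: KZ={A,C} ∩ M={A} → {A} (+0)
site 7, node AHKMPZ: AHP={C,G,T} ∪ KMZ={A} → {A,C,G,T} (+1)
site 7, node ACHKMPZ: AHKMPZ={A,C,G,T} ∩ C={T} → {T} (+0)
per-site changes: [4, 5, 4, 4, 4, 3, 3, 4]; total = 31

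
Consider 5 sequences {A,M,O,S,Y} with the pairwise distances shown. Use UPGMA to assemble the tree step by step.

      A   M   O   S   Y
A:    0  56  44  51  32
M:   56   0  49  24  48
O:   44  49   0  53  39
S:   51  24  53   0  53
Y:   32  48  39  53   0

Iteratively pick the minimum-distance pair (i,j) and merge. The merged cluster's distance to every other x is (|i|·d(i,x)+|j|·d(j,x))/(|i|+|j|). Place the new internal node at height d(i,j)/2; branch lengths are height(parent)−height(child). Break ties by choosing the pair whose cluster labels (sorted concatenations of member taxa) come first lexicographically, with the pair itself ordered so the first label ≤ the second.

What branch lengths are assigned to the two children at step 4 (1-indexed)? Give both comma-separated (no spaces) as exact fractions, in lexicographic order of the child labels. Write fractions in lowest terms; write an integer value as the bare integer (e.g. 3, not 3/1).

1. join M+S (d=24) ⇒ MS; edges |M|=12, |S|=12
  updated: d(A,MS)=107/2, d(MS,O)=51, d(MS,Y)=101/2
2. join A+Y (d=32) ⇒ AY; edges |A|=16, |Y|=16
  updated: d(AY,MS)=52, d(AY,O)=83/2
3. join AY+O (d=83/2) ⇒ AOY; edges |AY|=19/4, |O|=83/4
  updated: d(AOY,MS)=155/3
4. join AOY+MS (d=155/3) ⇒ AMOSY; edges |AOY|=61/12, |MS|=83/6
final tree: (((A:16,Y:16):19/4,O:83/4):61/12,(M:12,S:12):83/6)
total length: 1205/12

61/12,83/6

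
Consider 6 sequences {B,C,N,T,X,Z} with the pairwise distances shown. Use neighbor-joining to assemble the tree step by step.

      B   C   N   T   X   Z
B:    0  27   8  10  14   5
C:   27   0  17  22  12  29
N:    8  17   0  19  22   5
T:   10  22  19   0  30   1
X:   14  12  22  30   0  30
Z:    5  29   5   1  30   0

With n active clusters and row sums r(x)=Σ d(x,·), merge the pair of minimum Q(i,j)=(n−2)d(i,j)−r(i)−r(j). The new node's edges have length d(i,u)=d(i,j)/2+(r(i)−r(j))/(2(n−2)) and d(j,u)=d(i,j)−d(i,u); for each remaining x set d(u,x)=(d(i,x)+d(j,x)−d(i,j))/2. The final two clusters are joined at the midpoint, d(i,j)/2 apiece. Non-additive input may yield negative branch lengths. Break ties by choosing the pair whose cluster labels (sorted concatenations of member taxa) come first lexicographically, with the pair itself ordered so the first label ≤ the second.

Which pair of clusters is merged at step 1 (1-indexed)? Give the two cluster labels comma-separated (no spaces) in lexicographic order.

1. join C+X (d=12, Q=-167) ⇒ CX; edges |C|=47/8, |X|=49/8
  updated: d(B,CX)=29/2, d(CX,N)=27/2, d(CX,T)=20, d(CX,Z)=47/2
2. join T+Z (d=1, Q=-163/2) ⇒ TZ; edges |T|=37/12, |Z|=-25/12
  updated: d(B,TZ)=7, d(CX,TZ)=85/4, d(N,TZ)=23/2
3. join B+TZ (d=7, Q=-221/4) ⇒ BTZ; edges |B|=15/16, |TZ|=97/16
  updated: d(BTZ,CX)=115/8, d(BTZ,N)=25/4
4. join BTZ+CX (d=115/8, Q=-273/8) ⇒ BCTXZ; edges |BTZ|=57/16, |CX|=173/16
  updated: d(BCTXZ,N)=43/16
5. join BCTXZ+N (d=43/16) ⇒ BCNTXZ; edges |BCTXZ|=43/32, |N|=43/32
final tree: (((B:15/16,(T:37/12,Z:-25/12):97/16):57/16,(C:47/8,X:49/8):173/16):43/32,N:43/32)
total length: 593/16

C,X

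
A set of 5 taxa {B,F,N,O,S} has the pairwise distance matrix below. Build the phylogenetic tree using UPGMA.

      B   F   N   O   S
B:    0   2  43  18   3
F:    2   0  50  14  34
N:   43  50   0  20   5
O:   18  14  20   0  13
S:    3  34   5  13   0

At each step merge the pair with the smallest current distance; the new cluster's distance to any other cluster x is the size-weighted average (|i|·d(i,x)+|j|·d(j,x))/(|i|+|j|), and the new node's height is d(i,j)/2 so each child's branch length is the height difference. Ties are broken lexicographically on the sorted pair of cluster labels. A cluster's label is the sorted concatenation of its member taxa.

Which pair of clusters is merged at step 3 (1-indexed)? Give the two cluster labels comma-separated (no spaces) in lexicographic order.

BF,O

iteration 1: select B,F (d=2); attach at lengths (1, 1); label the merged cluster BF
  updated: d(BF,N)=93/2, d(BF,O)=16, d(BF,S)=37/2
iteration 2: select N,S (d=5); attach at lengths (5/2, 5/2); label the merged cluster NS
  updated: d(BF,NS)=65/2, d(NS,O)=33/2
iteration 3: select BF,O (d=16); attach at lengths (7, 8); label the merged cluster BFO
  updated: d(BFO,NS)=163/6
iteration 4: select BFO,NS (d=163/6); attach at lengths (67/12, 133/12); label the merged cluster BFNOS
final tree: (((B:1,F:1):7,O:8):67/12,(N:5/2,S:5/2):133/12)
total length: 116/3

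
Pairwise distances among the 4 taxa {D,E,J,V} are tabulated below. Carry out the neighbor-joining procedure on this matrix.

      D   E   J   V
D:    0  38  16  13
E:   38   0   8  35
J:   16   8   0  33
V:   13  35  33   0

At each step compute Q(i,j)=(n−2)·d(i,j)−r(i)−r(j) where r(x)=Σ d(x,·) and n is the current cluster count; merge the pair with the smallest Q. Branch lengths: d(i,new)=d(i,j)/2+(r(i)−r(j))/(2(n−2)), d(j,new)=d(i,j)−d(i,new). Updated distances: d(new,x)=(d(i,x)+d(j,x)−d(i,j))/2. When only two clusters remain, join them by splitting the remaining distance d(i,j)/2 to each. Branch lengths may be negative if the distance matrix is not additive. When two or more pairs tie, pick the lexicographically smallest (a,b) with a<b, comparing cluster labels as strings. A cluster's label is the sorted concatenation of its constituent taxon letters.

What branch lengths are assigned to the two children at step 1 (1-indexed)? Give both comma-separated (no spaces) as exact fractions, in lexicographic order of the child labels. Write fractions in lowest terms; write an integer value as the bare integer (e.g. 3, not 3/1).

1. join D+V (d=13, Q=-122) ⇒ DV; edges |D|=3, |V|=10
  updated: d(DV,E)=30, d(DV,J)=18
2. join DV+E (d=30, Q=-56) ⇒ DEV; edges |DV|=20, |E|=10
  updated: d(DEV,J)=-2
3. join DEV+J (d=-2) ⇒ DEJV; edges |DEV|=-1, |J|=-1
final tree: (((D:3,V:10):20,E:10):-1,J:-1)
total length: 41

3,10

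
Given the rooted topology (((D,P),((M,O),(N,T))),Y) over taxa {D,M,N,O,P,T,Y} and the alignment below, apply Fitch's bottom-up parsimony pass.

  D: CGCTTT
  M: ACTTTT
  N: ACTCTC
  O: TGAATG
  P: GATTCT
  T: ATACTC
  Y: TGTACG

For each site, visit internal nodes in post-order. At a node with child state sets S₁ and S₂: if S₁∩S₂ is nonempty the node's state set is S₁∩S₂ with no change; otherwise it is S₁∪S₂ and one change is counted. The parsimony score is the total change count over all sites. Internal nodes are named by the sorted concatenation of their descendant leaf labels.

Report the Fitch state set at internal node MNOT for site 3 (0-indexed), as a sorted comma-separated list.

DP@0: {C} ∪ {G} = {C,G} (union, +1)
MO@0: {A} ∪ {T} = {A,T} (union, +1)
NT@0: {A} ∩ {A} = {A} (intersection, +0)
MNOT@0: {A,T} ∩ {A} = {A} (intersection, +0)
DMNOPT@0: {C,G} ∪ {A} = {A,C,G} (union, +1)
DMNOPTY@0: {A,C,G} ∪ {T} = {A,C,G,T} (union, +1)
DP@1: {G} ∪ {A} = {A,G} (union, +1)
MO@1: {C} ∪ {G} = {C,G} (union, +1)
NT@1: {C} ∪ {T} = {C,T} (union, +1)
MNOT@1: {C,G} ∩ {C,T} = {C} (intersection, +0)
DMNOPT@1: {A,G} ∪ {C} = {A,C,G} (union, +1)
DMNOPTY@1: {A,C,G} ∩ {G} = {G} (intersection, +0)
DP@2: {C} ∪ {T} = {C,T} (union, +1)
MO@2: {T} ∪ {A} = {A,T} (union, +1)
NT@2: {T} ∪ {A} = {A,T} (union, +1)
MNOT@2: {A,T} ∩ {A,T} = {A,T} (intersection, +0)
DMNOPT@2: {C,T} ∩ {A,T} = {T} (intersection, +0)
DMNOPTY@2: {T} ∩ {T} = {T} (intersection, +0)
DP@3: {T} ∩ {T} = {T} (intersection, +0)
MO@3: {T} ∪ {A} = {A,T} (union, +1)
NT@3: {C} ∩ {C} = {C} (intersection, +0)
MNOT@3: {A,T} ∪ {C} = {A,C,T} (union, +1)
DMNOPT@3: {T} ∩ {A,C,T} = {T} (intersection, +0)
DMNOPTY@3: {T} ∪ {A} = {A,T} (union, +1)
DP@4: {T} ∪ {C} = {C,T} (union, +1)
MO@4: {T} ∩ {T} = {T} (intersection, +0)
NT@4: {T} ∩ {T} = {T} (intersection, +0)
MNOT@4: {T} ∩ {T} = {T} (intersection, +0)
DMNOPT@4: {C,T} ∩ {T} = {T} (intersection, +0)
DMNOPTY@4: {T} ∪ {C} = {C,T} (union, +1)
DP@5: {T} ∩ {T} = {T} (intersection, +0)
MO@5: {T} ∪ {G} = {G,T} (union, +1)
NT@5: {C} ∩ {C} = {C} (intersection, +0)
MNOT@5: {G,T} ∪ {C} = {C,G,T} (union, +1)
DMNOPT@5: {T} ∩ {C,G,T} = {T} (intersection, +0)
DMNOPTY@5: {T} ∪ {G} = {G,T} (union, +1)
per-site changes: [4, 4, 3, 3, 2, 3]; total = 19

A,C,T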